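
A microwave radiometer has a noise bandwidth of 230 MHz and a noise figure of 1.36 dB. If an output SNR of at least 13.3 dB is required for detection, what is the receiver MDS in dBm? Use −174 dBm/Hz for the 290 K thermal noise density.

Sensitivity = −174 + 10 log₁₀(B) + NF + SNR_min
= −174 + 83.62 + 1.36 + 13.3
= −75.72 dBm → −75.7 dBm

−75.7 dBm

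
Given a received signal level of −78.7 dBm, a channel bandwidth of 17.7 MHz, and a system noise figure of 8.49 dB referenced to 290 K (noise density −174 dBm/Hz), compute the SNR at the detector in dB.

Noise floor: N = −174 + 10 log₁₀(B) + NF
10 log₁₀(1.77×10⁷) = 72.48 dB
N = −174 + 72.48 + 8.49 = −93.03 dBm
SNR = P_sig − N = −78.7 − (−93.03) = 14.33 dB → 14.3 dB

14.3 dB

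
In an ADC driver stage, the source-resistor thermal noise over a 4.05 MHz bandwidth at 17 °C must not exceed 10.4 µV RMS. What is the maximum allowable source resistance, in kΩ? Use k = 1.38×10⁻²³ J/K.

1.67 kΩ

T = 17 °C + 273.15 = 290.15 K
Johnson–Nyquist: V_n = √(4kTRB) ⇒ R = V_n² / (4kTB)
4kTB = 4 × 1.38×10⁻²³ × 290.15 × 4.05×10⁶ = 6.49×10⁻¹⁴
R = (1.04×10⁻⁵)² / 6.49×10⁻¹⁴ = 1.67×10³ Ω = 1.67 kΩ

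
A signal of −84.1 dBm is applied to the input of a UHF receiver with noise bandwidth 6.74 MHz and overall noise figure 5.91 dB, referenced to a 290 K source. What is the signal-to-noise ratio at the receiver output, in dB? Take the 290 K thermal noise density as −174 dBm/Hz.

Noise floor: N = −174 + 10 log₁₀(B) + NF
10 log₁₀(6.74×10⁶) = 68.29 dB
N = −174 + 68.29 + 5.91 = −99.80 dBm
SNR = P_sig − N = −84.1 − (−99.80) = 15.70 dB → 15.7 dB

15.7 dB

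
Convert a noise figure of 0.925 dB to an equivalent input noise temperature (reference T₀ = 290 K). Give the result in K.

68.8 K

F = 10^(0.925/10) = 1.23737
T_e = (F − 1)·T₀ = (1.23737 − 1) × 290 = 68.8 K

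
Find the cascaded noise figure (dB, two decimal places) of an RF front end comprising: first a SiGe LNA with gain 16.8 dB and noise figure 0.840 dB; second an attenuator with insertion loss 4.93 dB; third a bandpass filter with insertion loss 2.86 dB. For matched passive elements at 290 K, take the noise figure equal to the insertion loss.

Convert to linear (a loss of L dB is a gain of −L dB): F_i = 10^(NF_i/10), G_i = 10^(G_i,dB/10)
  Stage 1: F_1 = 10^(0.840/10) = 1.213, G_1 = 10^(16.8/10) = 47.86
  Stage 2: F_2 = 10^(4.93/10) = 3.112, G_2 = 10^(−4.93/10) = 0.3214
  Stage 3: F_3 = 10^(2.86/10) = 1.932, G_3 = 10^(−2.86/10) = 0.5176
Friis cascade:
  F = 1.213 + (3.112 − 1)/47.86 + (1.932 − 1)/15.38 = 1.318
NF = 10 log₁₀(1.318) = 1.20 dB

1.20 dB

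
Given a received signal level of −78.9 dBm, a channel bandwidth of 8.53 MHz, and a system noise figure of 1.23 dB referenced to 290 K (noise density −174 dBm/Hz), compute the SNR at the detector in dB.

Noise floor: N = −174 + 10 log₁₀(B) + NF
10 log₁₀(8.53×10⁶) = 69.31 dB
N = −174 + 69.31 + 1.23 = −103.46 dBm
SNR = P_sig − N = −78.9 − (−103.46) = 24.56 dB → 24.6 dB

24.6 dB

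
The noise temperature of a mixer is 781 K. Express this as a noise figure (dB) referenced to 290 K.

F = 1 + T_e/T₀ = 1 + 781/290 = 3.6931
NF = 10 log₁₀(3.6931) = 5.67 dB

5.67 dB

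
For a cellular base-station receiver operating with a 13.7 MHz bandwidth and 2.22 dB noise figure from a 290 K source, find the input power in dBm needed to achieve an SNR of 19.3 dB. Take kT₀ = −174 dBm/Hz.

Sensitivity = −174 + 10 log₁₀(B) + NF + SNR_min
= −174 + 71.37 + 2.22 + 19.3
= −81.11 dBm → −81.1 dBm

−81.1 dBm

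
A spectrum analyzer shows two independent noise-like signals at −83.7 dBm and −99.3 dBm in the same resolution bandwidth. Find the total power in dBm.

Convert to linear, add, convert back:
P₁ = 4.27×10⁻¹² W, P₂ = 1.17×10⁻¹³ W
P_tot = 4.38×10⁻¹² W → 10 log₁₀(P_tot / 10⁻³) = −83.6 dBm

−83.6 dBm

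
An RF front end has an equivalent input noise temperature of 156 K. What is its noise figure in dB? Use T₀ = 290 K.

1.87 dB

F = 1 + T_e/T₀ = 1 + 156/290 = 1.53793
NF = 10 log₁₀(1.53793) = 1.87 dB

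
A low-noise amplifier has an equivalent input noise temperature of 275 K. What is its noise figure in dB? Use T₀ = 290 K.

F = 1 + T_e/T₀ = 1 + 275/290 = 1.94828
NF = 10 log₁₀(1.94828) = 2.90 dB

2.90 dB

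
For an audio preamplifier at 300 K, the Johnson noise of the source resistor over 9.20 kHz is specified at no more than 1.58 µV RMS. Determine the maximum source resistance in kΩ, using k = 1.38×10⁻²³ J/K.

16.4 kΩ

Johnson–Nyquist: V_n = √(4kTRB) ⇒ R = V_n² / (4kTB)
4kTB = 4 × 1.38×10⁻²³ × 300 × 9.20×10³ = 1.52×10⁻¹⁶
R = (1.58×10⁻⁶)² / 1.52×10⁻¹⁶ = 1.64×10⁴ Ω = 16.4 kΩ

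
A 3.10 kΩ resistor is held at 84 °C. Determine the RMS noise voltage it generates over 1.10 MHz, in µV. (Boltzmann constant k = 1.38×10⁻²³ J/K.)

8.20 µV

T = 84 °C + 273.15 = 357.15 K
V_n = √(4kTRB)
4kTRB = 4 × 1.38×10⁻²³ × 357.15 × 3.10×10³ × 1.10×10⁶ = 6.72×10⁻¹¹ V²
V_n = √(6.72×10⁻¹¹) = 8.20×10⁻⁶ V = 8.20 µV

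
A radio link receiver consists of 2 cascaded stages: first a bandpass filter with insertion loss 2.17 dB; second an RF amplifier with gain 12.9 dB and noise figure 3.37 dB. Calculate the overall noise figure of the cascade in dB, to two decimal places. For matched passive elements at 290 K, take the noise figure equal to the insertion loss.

5.54 dB

Convert to linear (a loss of L dB is a gain of −L dB): F_i = 10^(NF_i/10), G_i = 10^(G_i,dB/10)
  Stage 1: F_1 = 10^(2.17/10) = 1.648, G_1 = 10^(−2.17/10) = 0.6067
  Stage 2: F_2 = 10^(3.37/10) = 2.173, G_2 = 10^(12.9/10) = 19.50
Friis cascade:
  F = 1.648 + (2.173 − 1)/0.6067 = 3.581
NF = 10 log₁₀(3.581) = 5.54 dB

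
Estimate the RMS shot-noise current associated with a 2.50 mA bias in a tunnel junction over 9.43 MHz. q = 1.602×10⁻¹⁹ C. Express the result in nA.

I_n = √(2qI·B)
2qI·B = 2 × 1.602×10⁻¹⁹ × 2.50×10⁻³ × 9.43×10⁶ = 7.55×10⁻¹⁵ A²
I_n = √(7.55×10⁻¹⁵) = 8.69×10⁻⁸ A = 86.9 nA

86.9 nA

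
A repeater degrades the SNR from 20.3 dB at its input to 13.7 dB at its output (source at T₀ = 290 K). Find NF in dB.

NF (dB) = SNR_in(dB) − SNR_out(dB) when the source is at T₀
NF = 20.3 − 13.7 = 6.6 dB

6.6 dB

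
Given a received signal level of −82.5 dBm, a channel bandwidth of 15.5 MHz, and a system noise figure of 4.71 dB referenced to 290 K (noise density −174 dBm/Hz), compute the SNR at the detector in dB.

14.9 dB

Noise floor: N = −174 + 10 log₁₀(B) + NF
10 log₁₀(1.55×10⁷) = 71.9 dB
N = −174 + 71.9 + 4.71 = −97.39 dBm
SNR = P_sig − N = −82.5 − (−97.39) = 14.89 dB → 14.9 dB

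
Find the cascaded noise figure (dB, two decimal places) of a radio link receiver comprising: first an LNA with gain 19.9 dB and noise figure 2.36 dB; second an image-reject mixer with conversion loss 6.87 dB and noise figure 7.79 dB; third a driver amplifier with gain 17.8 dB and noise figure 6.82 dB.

2.93 dB

Convert to linear (a loss of L dB is a gain of −L dB): F_i = 10^(NF_i/10), G_i = 10^(G_i,dB/10)
  Stage 1: F_1 = 10^(2.36/10) = 1.722, G_1 = 10^(19.9/10) = 97.72
  Stage 2: F_2 = 10^(7.79/10) = 6.012, G_2 = 10^(−6.87/10) = 0.2056
  Stage 3: F_3 = 10^(6.82/10) = 4.808, G_3 = 10^(17.8/10) = 60.26
Friis cascade:
  F = 1.722 + (6.012 − 1)/97.72 + (4.808 − 1)/20.09 = 1.963
NF = 10 log₁₀(1.963) = 2.93 dB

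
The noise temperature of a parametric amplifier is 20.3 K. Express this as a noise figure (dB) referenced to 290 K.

F = 1 + T_e/T₀ = 1 + 20.3/290 = 1.07
NF = 10 log₁₀(1.07) = 0.294 dB

0.294 dB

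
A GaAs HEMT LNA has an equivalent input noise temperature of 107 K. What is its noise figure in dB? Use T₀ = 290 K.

F = 1 + T_e/T₀ = 1 + 107/290 = 1.36897
NF = 10 log₁₀(1.36897) = 1.36 dB

1.36 dB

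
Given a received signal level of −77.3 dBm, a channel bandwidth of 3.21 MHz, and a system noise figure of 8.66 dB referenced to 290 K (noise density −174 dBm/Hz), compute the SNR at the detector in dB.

23.0 dB

Noise floor: N = −174 + 10 log₁₀(B) + NF
10 log₁₀(3.21×10⁶) = 65.07 dB
N = −174 + 65.07 + 8.66 = −100.27 dBm
SNR = P_sig − N = −77.3 − (−100.27) = 22.97 dB → 23.0 dB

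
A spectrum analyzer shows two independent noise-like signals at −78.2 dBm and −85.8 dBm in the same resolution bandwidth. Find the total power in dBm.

−77.5 dBm

Convert to linear, add, convert back:
P₁ = 1.51×10⁻¹¹ W, P₂ = 2.63×10⁻¹² W
P_tot = 1.78×10⁻¹¹ W → 10 log₁₀(P_tot / 10⁻³) = −77.5 dBm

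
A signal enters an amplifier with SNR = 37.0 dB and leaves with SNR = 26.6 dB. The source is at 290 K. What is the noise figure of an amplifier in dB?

NF (dB) = SNR_in(dB) − SNR_out(dB) when the source is at T₀
NF = 37.0 − 26.6 = 10.4 dB

10.4 dB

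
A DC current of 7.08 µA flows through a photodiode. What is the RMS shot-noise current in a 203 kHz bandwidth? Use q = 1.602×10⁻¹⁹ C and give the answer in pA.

I_n = √(2qI·B)
2qI·B = 2 × 1.602×10⁻¹⁹ × 7.08×10⁻⁶ × 2.03×10⁵ = 4.60×10⁻¹⁹ A²
I_n = √(4.60×10⁻¹⁹) = 6.79×10⁻¹⁰ A = 679 pA

679 pA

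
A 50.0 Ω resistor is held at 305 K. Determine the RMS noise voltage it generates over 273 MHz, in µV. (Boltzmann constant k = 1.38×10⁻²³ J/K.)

V_n = √(4kTRB)
4kTRB = 4 × 1.38×10⁻²³ × 305 × 5.00×10¹ × 2.73×10⁸ = 2.30×10⁻¹⁰ V²
V_n = √(2.30×10⁻¹⁰) = 1.52×10⁻⁵ V = 15.2 µV

15.2 µV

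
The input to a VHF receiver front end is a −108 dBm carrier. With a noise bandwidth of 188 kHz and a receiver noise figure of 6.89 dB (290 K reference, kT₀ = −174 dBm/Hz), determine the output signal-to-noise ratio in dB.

Noise floor: N = −174 + 10 log₁₀(B) + NF
10 log₁₀(1.88×10⁵) = 52.74 dB
N = −174 + 52.74 + 6.89 = −114.37 dBm
SNR = P_sig − N = −108 − (−114.37) = 6.37 dB → 6.4 dB

6.4 dB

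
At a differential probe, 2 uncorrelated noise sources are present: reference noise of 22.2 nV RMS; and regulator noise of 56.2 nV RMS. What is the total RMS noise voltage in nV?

60.4 nV

Uncorrelated sources add in power (mean-square): V_tot = √(ΣV_i²)
V_tot = √[(2.22×10⁻⁸)² + (5.62×10⁻⁸)²] = 6.04×10⁻⁸ V = 60.4 nV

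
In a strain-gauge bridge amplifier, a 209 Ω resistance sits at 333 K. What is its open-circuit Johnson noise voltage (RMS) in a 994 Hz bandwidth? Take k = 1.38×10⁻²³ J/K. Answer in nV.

V_n = √(4kTRB)
4kTRB = 4 × 1.38×10⁻²³ × 333 × 2.09×10² × 9.94×10² = 3.82×10⁻¹⁵ V²
V_n = √(3.82×10⁻¹⁵) = 6.18×10⁻⁸ V = 61.8 nV

61.8 nV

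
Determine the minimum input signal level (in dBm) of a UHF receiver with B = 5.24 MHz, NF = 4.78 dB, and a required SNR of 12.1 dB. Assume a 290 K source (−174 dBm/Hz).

−89.9 dBm

Sensitivity = −174 + 10 log₁₀(B) + NF + SNR_min
= −174 + 67.19 + 4.78 + 12.1
= −89.93 dBm → −89.9 dBm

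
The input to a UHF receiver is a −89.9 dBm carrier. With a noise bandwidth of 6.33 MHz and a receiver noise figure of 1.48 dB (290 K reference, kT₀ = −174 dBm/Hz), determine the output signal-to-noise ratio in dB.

Noise floor: N = −174 + 10 log₁₀(B) + NF
10 log₁₀(6.33×10⁶) = 68.01 dB
N = −174 + 68.01 + 1.48 = −104.51 dBm
SNR = P_sig − N = −89.9 − (−104.51) = 14.61 dB → 14.6 dB

14.6 dB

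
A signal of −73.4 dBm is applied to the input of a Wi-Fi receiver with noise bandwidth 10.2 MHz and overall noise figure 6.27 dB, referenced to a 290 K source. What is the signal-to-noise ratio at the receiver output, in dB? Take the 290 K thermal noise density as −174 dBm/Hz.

Noise floor: N = −174 + 10 log₁₀(B) + NF
10 log₁₀(1.02×10⁷) = 70.09 dB
N = −174 + 70.09 + 6.27 = −97.64 dBm
SNR = P_sig − N = −73.4 − (−97.64) = 24.24 dB → 24.2 dB

24.2 dB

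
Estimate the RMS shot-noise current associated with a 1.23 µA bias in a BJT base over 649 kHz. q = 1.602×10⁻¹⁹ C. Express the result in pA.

506 pA

I_n = √(2qI·B)
2qI·B = 2 × 1.602×10⁻¹⁹ × 1.23×10⁻⁶ × 6.49×10⁵ = 2.56×10⁻¹⁹ A²
I_n = √(2.56×10⁻¹⁹) = 5.06×10⁻¹⁰ A = 506 pA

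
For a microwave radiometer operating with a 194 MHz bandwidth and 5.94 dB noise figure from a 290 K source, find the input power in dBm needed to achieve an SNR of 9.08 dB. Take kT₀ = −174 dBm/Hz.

Sensitivity = −174 + 10 log₁₀(B) + NF + SNR_min
= −174 + 82.88 + 5.94 + 9.08
= −76.10 dBm → −76.1 dBm

−76.1 dBm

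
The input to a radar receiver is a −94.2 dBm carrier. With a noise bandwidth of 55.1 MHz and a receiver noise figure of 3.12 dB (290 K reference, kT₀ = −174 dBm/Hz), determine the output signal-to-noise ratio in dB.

−0.7 dB

Noise floor: N = −174 + 10 log₁₀(B) + NF
10 log₁₀(5.51×10⁷) = 77.41 dB
N = −174 + 77.41 + 3.12 = −93.47 dBm
SNR = P_sig − N = −94.2 − (−93.47) = −0.73 dB → −0.7 dB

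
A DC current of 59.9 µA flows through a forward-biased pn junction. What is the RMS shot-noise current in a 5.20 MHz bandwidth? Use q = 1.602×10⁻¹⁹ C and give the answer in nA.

9.99 nA

I_n = √(2qI·B)
2qI·B = 2 × 1.602×10⁻¹⁹ × 5.99×10⁻⁵ × 5.20×10⁶ = 9.98×10⁻¹⁷ A²
I_n = √(9.98×10⁻¹⁷) = 9.99×10⁻⁹ A = 9.99 nA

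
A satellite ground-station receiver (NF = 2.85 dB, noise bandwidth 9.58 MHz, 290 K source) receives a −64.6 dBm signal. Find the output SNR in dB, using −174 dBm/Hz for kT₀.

Noise floor: N = −174 + 10 log₁₀(B) + NF
10 log₁₀(9.58×10⁶) = 69.81 dB
N = −174 + 69.81 + 2.85 = −101.34 dBm
SNR = P_sig − N = −64.6 − (−101.34) = 36.74 dB → 36.7 dB

36.7 dB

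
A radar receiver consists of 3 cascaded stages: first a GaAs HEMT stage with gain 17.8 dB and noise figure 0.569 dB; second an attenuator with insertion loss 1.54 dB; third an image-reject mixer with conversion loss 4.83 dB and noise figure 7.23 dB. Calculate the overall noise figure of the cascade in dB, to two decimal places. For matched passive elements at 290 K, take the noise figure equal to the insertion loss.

0.96 dB

Convert to linear (a loss of L dB is a gain of −L dB): F_i = 10^(NF_i/10), G_i = 10^(G_i,dB/10)
  Stage 1: F_1 = 10^(0.569/10) = 1.140, G_1 = 10^(17.8/10) = 60.26
  Stage 2: F_2 = 10^(1.54/10) = 1.426, G_2 = 10^(−1.54/10) = 0.7015
  Stage 3: F_3 = 10^(7.23/10) = 5.284, G_3 = 10^(−4.83/10) = 0.3289
Friis cascade:
  F = 1.140 + (1.426 − 1)/60.26 + (5.284 − 1)/42.27 = 1.248
NF = 10 log₁₀(1.248) = 0.96 dB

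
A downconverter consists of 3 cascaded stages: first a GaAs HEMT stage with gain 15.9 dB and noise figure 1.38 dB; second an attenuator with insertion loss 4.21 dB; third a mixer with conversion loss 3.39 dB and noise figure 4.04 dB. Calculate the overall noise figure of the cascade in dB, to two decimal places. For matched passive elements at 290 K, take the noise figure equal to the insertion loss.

1.82 dB

Convert to linear (a loss of L dB is a gain of −L dB): F_i = 10^(NF_i/10), G_i = 10^(G_i,dB/10)
  Stage 1: F_1 = 10^(1.38/10) = 1.374, G_1 = 10^(15.9/10) = 38.90
  Stage 2: F_2 = 10^(4.21/10) = 2.636, G_2 = 10^(−4.21/10) = 0.3793
  Stage 3: F_3 = 10^(4.04/10) = 2.535, G_3 = 10^(−3.39/10) = 0.4581
Friis cascade:
  F = 1.374 + (2.636 − 1)/38.90 + (2.535 − 1)/14.76 = 1.520
NF = 10 log₁₀(1.520) = 1.82 dB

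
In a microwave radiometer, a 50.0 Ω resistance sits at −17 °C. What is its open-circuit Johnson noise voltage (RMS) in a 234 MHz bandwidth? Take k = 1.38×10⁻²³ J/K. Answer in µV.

T = −17 °C + 273.15 = 256.15 K
V_n = √(4kTRB)
4kTRB = 4 × 1.38×10⁻²³ × 256.15 × 5.00×10¹ × 2.34×10⁸ = 1.65×10⁻¹⁰ V²
V_n = √(1.65×10⁻¹⁰) = 1.29×10⁻⁵ V = 12.9 µV

12.9 µV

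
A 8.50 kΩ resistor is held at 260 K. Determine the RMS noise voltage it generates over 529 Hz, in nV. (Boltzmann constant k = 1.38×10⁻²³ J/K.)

V_n = √(4kTRB)
4kTRB = 4 × 1.38×10⁻²³ × 260 × 8.50×10³ × 5.29×10² = 6.45×10⁻¹⁴ V²
V_n = √(6.45×10⁻¹⁴) = 2.54×10⁻⁷ V = 254 nV

254 nV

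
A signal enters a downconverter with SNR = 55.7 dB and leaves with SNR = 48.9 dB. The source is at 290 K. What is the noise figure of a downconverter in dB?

NF (dB) = SNR_in(dB) − SNR_out(dB) when the source is at T₀
NF = 55.7 − 48.9 = 6.8 dB

6.8 dB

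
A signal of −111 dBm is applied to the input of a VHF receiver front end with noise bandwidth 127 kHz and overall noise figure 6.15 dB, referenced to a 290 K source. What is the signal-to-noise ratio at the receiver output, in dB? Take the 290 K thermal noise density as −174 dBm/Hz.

Noise floor: N = −174 + 10 log₁₀(B) + NF
10 log₁₀(1.27×10⁵) = 51.04 dB
N = −174 + 51.04 + 6.15 = −116.81 dBm
SNR = P_sig − N = −111 − (−116.81) = 5.81 dB → 5.8 dB

5.8 dB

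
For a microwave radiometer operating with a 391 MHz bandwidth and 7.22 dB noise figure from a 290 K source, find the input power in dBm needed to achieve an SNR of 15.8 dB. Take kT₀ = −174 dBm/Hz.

−65.1 dBm

Sensitivity = −174 + 10 log₁₀(B) + NF + SNR_min
= −174 + 85.92 + 7.22 + 15.8
= −65.06 dBm → −65.1 dBm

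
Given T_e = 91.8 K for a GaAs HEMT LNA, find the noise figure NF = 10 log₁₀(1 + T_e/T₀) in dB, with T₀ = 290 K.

F = 1 + T_e/T₀ = 1 + 91.8/290 = 1.31655
NF = 10 log₁₀(1.31655) = 1.19 dB

1.19 dB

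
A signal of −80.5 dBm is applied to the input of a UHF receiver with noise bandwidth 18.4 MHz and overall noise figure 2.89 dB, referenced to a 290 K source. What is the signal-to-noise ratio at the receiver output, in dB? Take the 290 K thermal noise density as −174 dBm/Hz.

Noise floor: N = −174 + 10 log₁₀(B) + NF
10 log₁₀(1.84×10⁷) = 72.65 dB
N = −174 + 72.65 + 2.89 = −98.46 dBm
SNR = P_sig − N = −80.5 − (−98.46) = 17.96 dB → 18.0 dB

18.0 dB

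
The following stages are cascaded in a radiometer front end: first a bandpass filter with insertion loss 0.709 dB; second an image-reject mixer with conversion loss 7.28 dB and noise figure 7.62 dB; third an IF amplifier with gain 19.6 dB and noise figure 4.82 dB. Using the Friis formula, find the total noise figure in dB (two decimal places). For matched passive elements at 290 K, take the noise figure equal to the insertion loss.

12.92 dB

Convert to linear (a loss of L dB is a gain of −L dB): F_i = 10^(NF_i/10), G_i = 10^(G_i,dB/10)
  Stage 1: F_1 = 10^(0.709/10) = 1.177, G_1 = 10^(−0.709/10) = 0.8494
  Stage 2: F_2 = 10^(7.62/10) = 5.781, G_2 = 10^(−7.28/10) = 0.1871
  Stage 3: F_3 = 10^(4.82/10) = 3.034, G_3 = 10^(19.6/10) = 91.20
Friis cascade:
  F = 1.177 + (5.781 − 1)/0.8494 + (3.034 − 1)/0.1589 = 19.61
NF = 10 log₁₀(19.61) = 12.92 dB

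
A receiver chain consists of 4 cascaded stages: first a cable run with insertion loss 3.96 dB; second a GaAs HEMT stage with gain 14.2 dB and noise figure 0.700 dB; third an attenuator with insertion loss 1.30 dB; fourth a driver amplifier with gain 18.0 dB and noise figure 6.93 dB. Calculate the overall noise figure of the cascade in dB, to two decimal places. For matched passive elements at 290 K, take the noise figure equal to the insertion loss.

5.39 dB

Convert to linear (a loss of L dB is a gain of −L dB): F_i = 10^(NF_i/10), G_i = 10^(G_i,dB/10)
  Stage 1: F_1 = 10^(3.96/10) = 2.489, G_1 = 10^(−3.96/10) = 0.4018
  Stage 2: F_2 = 10^(0.700/10) = 1.175, G_2 = 10^(14.2/10) = 26.30
  Stage 3: F_3 = 10^(1.30/10) = 1.349, G_3 = 10^(−1.30/10) = 0.7413
  Stage 4: F_4 = 10^(6.93/10) = 4.932, G_4 = 10^(18.0/10) = 63.10
Friis cascade:
  F = 2.489 + (1.175 − 1)/0.4018 + (1.349 − 1)/10.57 + (4.932 − 1)/7.834 = 3.459
NF = 10 log₁₀(3.459) = 5.39 dB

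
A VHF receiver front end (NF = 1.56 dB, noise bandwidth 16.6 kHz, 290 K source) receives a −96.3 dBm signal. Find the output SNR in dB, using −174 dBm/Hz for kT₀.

Noise floor: N = −174 + 10 log₁₀(B) + NF
10 log₁₀(1.66×10⁴) = 42.2 dB
N = −174 + 42.2 + 1.56 = −130.24 dBm
SNR = P_sig − N = −96.3 − (−130.24) = 33.94 dB → 33.9 dB

33.9 dB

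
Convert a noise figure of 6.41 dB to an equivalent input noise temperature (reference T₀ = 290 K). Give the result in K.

979 K

F = 10^(6.41/10) = 4.37522
T_e = (F − 1)·T₀ = (4.37522 − 1) × 290 = 979 K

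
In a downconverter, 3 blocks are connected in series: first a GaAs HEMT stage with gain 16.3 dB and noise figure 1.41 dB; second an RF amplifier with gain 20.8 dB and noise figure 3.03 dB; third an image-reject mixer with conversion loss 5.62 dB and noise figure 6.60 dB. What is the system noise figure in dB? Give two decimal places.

1.49 dB

Convert to linear (a loss of L dB is a gain of −L dB): F_i = 10^(NF_i/10), G_i = 10^(G_i,dB/10)
  Stage 1: F_1 = 10^(1.41/10) = 1.384, G_1 = 10^(16.3/10) = 42.66
  Stage 2: F_2 = 10^(3.03/10) = 2.009, G_2 = 10^(20.8/10) = 120.2
  Stage 3: F_3 = 10^(6.60/10) = 4.571, G_3 = 10^(−5.62/10) = 0.2742
Friis cascade:
  F = 1.384 + (2.009 − 1)/42.66 + (4.571 − 1)/5129 = 1.408
NF = 10 log₁₀(1.408) = 1.49 dB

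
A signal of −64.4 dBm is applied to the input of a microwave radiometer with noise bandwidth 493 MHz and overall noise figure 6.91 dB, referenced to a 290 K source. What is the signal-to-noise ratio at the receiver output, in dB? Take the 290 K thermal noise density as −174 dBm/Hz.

Noise floor: N = −174 + 10 log₁₀(B) + NF
10 log₁₀(4.93×10⁸) = 86.93 dB
N = −174 + 86.93 + 6.91 = −80.16 dBm
SNR = P_sig − N = −64.4 − (−80.16) = 15.76 dB → 15.8 dB

15.8 dB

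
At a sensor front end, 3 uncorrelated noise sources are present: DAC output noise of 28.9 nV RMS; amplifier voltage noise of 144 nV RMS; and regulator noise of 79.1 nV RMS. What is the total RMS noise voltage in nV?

Uncorrelated sources add in power (mean-square): V_tot = √(ΣV_i²)
V_tot = √[(2.89×10⁻⁸)² + (1.44×10⁻⁷)² + (7.91×10⁻⁸)²] = 1.67×10⁻⁷ V = 167 nV

167 nV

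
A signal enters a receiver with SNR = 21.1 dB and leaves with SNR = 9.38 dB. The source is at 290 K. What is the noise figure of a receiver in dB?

11.72 dB

NF (dB) = SNR_in(dB) − SNR_out(dB) when the source is at T₀
NF = 21.1 − 9.38 = 11.72 dB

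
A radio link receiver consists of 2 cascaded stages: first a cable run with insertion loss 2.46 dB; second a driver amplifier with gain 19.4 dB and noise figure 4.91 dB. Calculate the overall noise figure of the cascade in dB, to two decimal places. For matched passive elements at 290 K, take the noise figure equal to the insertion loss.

Convert to linear (a loss of L dB is a gain of −L dB): F_i = 10^(NF_i/10), G_i = 10^(G_i,dB/10)
  Stage 1: F_1 = 10^(2.46/10) = 1.762, G_1 = 10^(−2.46/10) = 0.5675
  Stage 2: F_2 = 10^(4.91/10) = 3.097, G_2 = 10^(19.4/10) = 87.10
Friis cascade:
  F = 1.762 + (3.097 − 1)/0.5675 = 5.458
NF = 10 log₁₀(5.458) = 7.37 dB

7.37 dB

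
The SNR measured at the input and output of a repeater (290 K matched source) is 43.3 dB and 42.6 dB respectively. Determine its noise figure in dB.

NF (dB) = SNR_in(dB) − SNR_out(dB) when the source is at T₀
NF = 43.3 − 42.6 = 0.7 dB

0.7 dB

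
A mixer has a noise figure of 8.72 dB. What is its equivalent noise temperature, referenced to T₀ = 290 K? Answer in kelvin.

1870 K

F = 10^(8.72/10) = 7.44732
T_e = (F − 1)·T₀ = (7.44732 − 1) × 290 = 1870 K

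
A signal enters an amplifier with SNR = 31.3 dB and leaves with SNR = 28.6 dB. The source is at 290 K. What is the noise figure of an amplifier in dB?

2.7 dB

NF (dB) = SNR_in(dB) − SNR_out(dB) when the source is at T₀
NF = 31.3 − 28.6 = 2.7 dB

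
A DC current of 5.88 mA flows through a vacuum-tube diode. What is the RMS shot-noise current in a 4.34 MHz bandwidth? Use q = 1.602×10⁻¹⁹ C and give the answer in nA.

90.4 nA

I_n = √(2qI·B)
2qI·B = 2 × 1.602×10⁻¹⁹ × 5.88×10⁻³ × 4.34×10⁶ = 8.18×10⁻¹⁵ A²
I_n = √(8.18×10⁻¹⁵) = 9.04×10⁻⁸ A = 90.4 nA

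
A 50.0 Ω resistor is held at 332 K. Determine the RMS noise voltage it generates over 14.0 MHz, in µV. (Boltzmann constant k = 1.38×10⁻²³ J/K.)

V_n = √(4kTRB)
4kTRB = 4 × 1.38×10⁻²³ × 332 × 5.00×10¹ × 1.40×10⁷ = 1.28×10⁻¹¹ V²
V_n = √(1.28×10⁻¹¹) = 3.58×10⁻⁶ V = 3.58 µV

3.58 µV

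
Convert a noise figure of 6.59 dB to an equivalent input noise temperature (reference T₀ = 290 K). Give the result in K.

F = 10^(6.59/10) = 4.56037
T_e = (F − 1)·T₀ = (4.56037 − 1) × 290 = 1033 K

1033 K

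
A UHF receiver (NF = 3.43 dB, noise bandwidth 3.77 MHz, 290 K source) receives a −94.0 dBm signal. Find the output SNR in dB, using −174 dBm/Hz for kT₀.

10.8 dB

Noise floor: N = −174 + 10 log₁₀(B) + NF
10 log₁₀(3.77×10⁶) = 65.76 dB
N = −174 + 65.76 + 3.43 = −104.81 dBm
SNR = P_sig − N = −94.0 − (−104.81) = 10.81 dB → 10.8 dB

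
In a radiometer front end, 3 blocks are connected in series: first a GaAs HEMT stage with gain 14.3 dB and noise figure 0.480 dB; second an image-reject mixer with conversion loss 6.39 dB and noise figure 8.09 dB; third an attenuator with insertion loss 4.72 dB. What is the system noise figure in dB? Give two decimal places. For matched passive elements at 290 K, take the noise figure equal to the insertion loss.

2.14 dB

Convert to linear (a loss of L dB is a gain of −L dB): F_i = 10^(NF_i/10), G_i = 10^(G_i,dB/10)
  Stage 1: F_1 = 10^(0.480/10) = 1.117, G_1 = 10^(14.3/10) = 26.92
  Stage 2: F_2 = 10^(8.09/10) = 6.442, G_2 = 10^(−6.39/10) = 0.2296
  Stage 3: F_3 = 10^(4.72/10) = 2.965, G_3 = 10^(−4.72/10) = 0.3373
Friis cascade:
  F = 1.117 + (6.442 − 1)/26.92 + (2.965 − 1)/6.180 = 1.637
NF = 10 log₁₀(1.637) = 2.14 dB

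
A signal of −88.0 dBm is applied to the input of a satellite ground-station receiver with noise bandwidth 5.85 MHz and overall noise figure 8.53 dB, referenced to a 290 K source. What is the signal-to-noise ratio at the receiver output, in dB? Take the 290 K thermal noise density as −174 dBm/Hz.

Noise floor: N = −174 + 10 log₁₀(B) + NF
10 log₁₀(5.85×10⁶) = 67.67 dB
N = −174 + 67.67 + 8.53 = −97.80 dBm
SNR = P_sig − N = −88.0 − (−97.80) = 9.80 dB → 9.8 dB

9.8 dB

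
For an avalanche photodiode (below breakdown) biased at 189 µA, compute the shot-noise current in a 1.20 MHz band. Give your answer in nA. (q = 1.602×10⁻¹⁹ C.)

8.52 nA

I_n = √(2qI·B)
2qI·B = 2 × 1.602×10⁻¹⁹ × 1.89×10⁻⁴ × 1.20×10⁶ = 7.27×10⁻¹⁷ A²
I_n = √(7.27×10⁻¹⁷) = 8.52×10⁻⁹ A = 8.52 nA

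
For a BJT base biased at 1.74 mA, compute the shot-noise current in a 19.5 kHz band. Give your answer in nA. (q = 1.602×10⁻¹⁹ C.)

I_n = √(2qI·B)
2qI·B = 2 × 1.602×10⁻¹⁹ × 1.74×10⁻³ × 1.95×10⁴ = 1.09×10⁻¹⁷ A²
I_n = √(1.09×10⁻¹⁷) = 3.30×10⁻⁹ A = 3.30 nA

3.30 nA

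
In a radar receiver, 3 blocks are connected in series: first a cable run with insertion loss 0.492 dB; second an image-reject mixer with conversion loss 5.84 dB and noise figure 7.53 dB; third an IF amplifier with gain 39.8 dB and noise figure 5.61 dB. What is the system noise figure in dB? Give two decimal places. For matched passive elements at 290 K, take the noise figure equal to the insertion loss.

Convert to linear (a loss of L dB is a gain of −L dB): F_i = 10^(NF_i/10), G_i = 10^(G_i,dB/10)
  Stage 1: F_1 = 10^(0.492/10) = 1.120, G_1 = 10^(−0.492/10) = 0.8929
  Stage 2: F_2 = 10^(7.53/10) = 5.662, G_2 = 10^(−5.84/10) = 0.2606
  Stage 3: F_3 = 10^(5.61/10) = 3.639, G_3 = 10^(39.8/10) = 9550
Friis cascade:
  F = 1.120 + (5.662 − 1)/0.8929 + (3.639 − 1)/0.2327 = 17.68
NF = 10 log₁₀(17.68) = 12.48 dB

12.48 dB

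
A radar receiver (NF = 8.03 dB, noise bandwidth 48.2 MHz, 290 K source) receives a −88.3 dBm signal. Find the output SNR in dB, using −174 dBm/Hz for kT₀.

0.8 dB

Noise floor: N = −174 + 10 log₁₀(B) + NF
10 log₁₀(4.82×10⁷) = 76.83 dB
N = −174 + 76.83 + 8.03 = −89.14 dBm
SNR = P_sig − N = −88.3 − (−89.14) = 0.84 dB → 0.8 dB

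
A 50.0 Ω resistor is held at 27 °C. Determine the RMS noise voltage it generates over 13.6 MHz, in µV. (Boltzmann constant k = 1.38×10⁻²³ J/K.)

T = 27 °C + 273.15 = 300.15 K
V_n = √(4kTRB)
4kTRB = 4 × 1.38×10⁻²³ × 300.15 × 5.00×10¹ × 1.36×10⁷ = 1.13×10⁻¹¹ V²
V_n = √(1.13×10⁻¹¹) = 3.36×10⁻⁶ V = 3.36 µV

3.36 µV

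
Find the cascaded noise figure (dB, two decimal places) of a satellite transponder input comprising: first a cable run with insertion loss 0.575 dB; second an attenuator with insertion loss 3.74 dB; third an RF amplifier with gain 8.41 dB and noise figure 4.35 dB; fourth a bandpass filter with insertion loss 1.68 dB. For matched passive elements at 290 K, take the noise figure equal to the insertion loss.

8.77 dB

Convert to linear (a loss of L dB is a gain of −L dB): F_i = 10^(NF_i/10), G_i = 10^(G_i,dB/10)
  Stage 1: F_1 = 10^(0.575/10) = 1.142, G_1 = 10^(−0.575/10) = 0.8760
  Stage 2: F_2 = 10^(3.74/10) = 2.366, G_2 = 10^(−3.74/10) = 0.4227
  Stage 3: F_3 = 10^(4.35/10) = 2.723, G_3 = 10^(8.41/10) = 6.934
  Stage 4: F_4 = 10^(1.68/10) = 1.472, G_4 = 10^(−1.68/10) = 0.6792
Friis cascade:
  F = 1.142 + (2.366 − 1)/0.8760 + (2.723 − 1)/0.3703 + (1.472 − 1)/2.567 = 7.538
NF = 10 log₁₀(7.538) = 8.77 dB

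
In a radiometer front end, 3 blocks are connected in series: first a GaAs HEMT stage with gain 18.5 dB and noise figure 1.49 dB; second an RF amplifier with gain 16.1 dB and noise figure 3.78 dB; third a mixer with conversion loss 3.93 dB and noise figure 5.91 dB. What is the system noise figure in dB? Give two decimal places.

1.55 dB

Convert to linear (a loss of L dB is a gain of −L dB): F_i = 10^(NF_i/10), G_i = 10^(G_i,dB/10)
  Stage 1: F_1 = 10^(1.49/10) = 1.409, G_1 = 10^(18.5/10) = 70.79
  Stage 2: F_2 = 10^(3.78/10) = 2.388, G_2 = 10^(16.1/10) = 40.74
  Stage 3: F_3 = 10^(5.91/10) = 3.899, G_3 = 10^(−3.93/10) = 0.4046
Friis cascade:
  F = 1.409 + (2.388 − 1)/70.79 + (3.899 − 1)/2884 = 1.430
NF = 10 log₁₀(1.430) = 1.55 dB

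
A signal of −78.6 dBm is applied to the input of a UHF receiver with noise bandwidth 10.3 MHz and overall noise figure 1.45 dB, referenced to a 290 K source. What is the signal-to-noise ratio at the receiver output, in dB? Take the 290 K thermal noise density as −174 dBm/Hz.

Noise floor: N = −174 + 10 log₁₀(B) + NF
10 log₁₀(1.03×10⁷) = 70.13 dB
N = −174 + 70.13 + 1.45 = −102.42 dBm
SNR = P_sig − N = −78.6 − (−102.42) = 23.82 dB → 23.8 dB

23.8 dB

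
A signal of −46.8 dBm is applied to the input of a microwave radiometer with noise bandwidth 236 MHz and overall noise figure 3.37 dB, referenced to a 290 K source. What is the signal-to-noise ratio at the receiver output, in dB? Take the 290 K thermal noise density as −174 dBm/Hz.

Noise floor: N = −174 + 10 log₁₀(B) + NF
10 log₁₀(2.36×10⁸) = 83.73 dB
N = −174 + 83.73 + 3.37 = −86.90 dBm
SNR = P_sig − N = −46.8 − (−86.90) = 40.10 dB → 40.1 dB

40.1 dB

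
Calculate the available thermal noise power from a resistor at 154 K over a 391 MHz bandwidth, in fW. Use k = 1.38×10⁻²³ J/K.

P_n = kTB = 1.38×10⁻²³ × 154 × 3.91×10⁸ = 8.31×10⁻¹³ W = 831 fW

831 fW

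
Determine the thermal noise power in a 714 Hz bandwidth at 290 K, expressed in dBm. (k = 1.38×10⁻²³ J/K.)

P_n = kTB = 1.38×10⁻²³ × 290 × 7.14×10² = 2.86×10⁻¹⁸ W
In dBm: 10 log₁₀(2.86×10⁻¹⁸ / 10⁻³) = −145.4 dBm

−145.4 dBm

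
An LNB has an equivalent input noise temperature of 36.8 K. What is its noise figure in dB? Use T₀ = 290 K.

F = 1 + T_e/T₀ = 1 + 36.8/290 = 1.1269
NF = 10 log₁₀(1.1269) = 0.519 dB

0.519 dB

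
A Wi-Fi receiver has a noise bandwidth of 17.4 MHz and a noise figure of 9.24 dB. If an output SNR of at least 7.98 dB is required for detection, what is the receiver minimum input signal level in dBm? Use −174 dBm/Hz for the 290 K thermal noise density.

−84.4 dBm

Sensitivity = −174 + 10 log₁₀(B) + NF + SNR_min
= −174 + 72.41 + 9.24 + 7.98
= −84.37 dBm → −84.4 dBm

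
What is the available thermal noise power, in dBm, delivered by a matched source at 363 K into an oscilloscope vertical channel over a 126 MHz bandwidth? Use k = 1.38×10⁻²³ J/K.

−92.0 dBm

P_n = kTB = 1.38×10⁻²³ × 363 × 1.26×10⁸ = 6.31×10⁻¹³ W
In dBm: 10 log₁₀(6.31×10⁻¹³ / 10⁻³) = −92.0 dBm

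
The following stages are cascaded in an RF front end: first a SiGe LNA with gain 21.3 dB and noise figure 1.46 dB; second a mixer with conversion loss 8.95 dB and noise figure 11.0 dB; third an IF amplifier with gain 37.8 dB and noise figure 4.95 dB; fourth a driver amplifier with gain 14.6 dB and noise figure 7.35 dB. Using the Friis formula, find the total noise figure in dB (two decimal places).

Convert to linear (a loss of L dB is a gain of −L dB): F_i = 10^(NF_i/10), G_i = 10^(G_i,dB/10)
  Stage 1: F_1 = 10^(1.46/10) = 1.400, G_1 = 10^(21.3/10) = 134.9
  Stage 2: F_2 = 10^(11.0/10) = 12.59, G_2 = 10^(−8.95/10) = 0.1274
  Stage 3: F_3 = 10^(4.95/10) = 3.126, G_3 = 10^(37.8/10) = 6026
  Stage 4: F_4 = 10^(7.35/10) = 5.433, G_4 = 10^(14.6/10) = 28.84
Friis cascade:
  F = 1.400 + (12.59 − 1)/134.9 + (3.126 − 1)/17.18 + (5.433 − 1)/1.035×10⁵ = 1.609
NF = 10 log₁₀(1.609) = 2.07 dB

2.07 dB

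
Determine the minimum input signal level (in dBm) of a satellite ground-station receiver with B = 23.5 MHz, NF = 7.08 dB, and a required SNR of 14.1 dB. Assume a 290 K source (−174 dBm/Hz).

−79.1 dBm

Sensitivity = −174 + 10 log₁₀(B) + NF + SNR_min
= −174 + 73.71 + 7.08 + 14.1
= −79.11 dBm → −79.1 dBm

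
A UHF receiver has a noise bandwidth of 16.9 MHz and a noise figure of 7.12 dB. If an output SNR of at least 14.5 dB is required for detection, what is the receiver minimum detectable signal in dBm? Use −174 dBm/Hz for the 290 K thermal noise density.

−80.1 dBm

Sensitivity = −174 + 10 log₁₀(B) + NF + SNR_min
= −174 + 72.28 + 7.12 + 14.5
= −80.10 dBm → −80.1 dBm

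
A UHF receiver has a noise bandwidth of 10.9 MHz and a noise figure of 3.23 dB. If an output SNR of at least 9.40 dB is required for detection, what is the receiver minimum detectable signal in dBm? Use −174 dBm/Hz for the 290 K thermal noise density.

−91.0 dBm

Sensitivity = −174 + 10 log₁₀(B) + NF + SNR_min
= −174 + 70.37 + 3.23 + 9.40
= −91.00 dBm → −91.0 dBm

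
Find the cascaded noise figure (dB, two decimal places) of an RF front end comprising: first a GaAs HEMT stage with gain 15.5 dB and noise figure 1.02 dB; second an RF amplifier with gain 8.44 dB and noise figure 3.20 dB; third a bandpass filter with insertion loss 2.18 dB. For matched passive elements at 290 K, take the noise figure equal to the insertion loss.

1.13 dB

Convert to linear (a loss of L dB is a gain of −L dB): F_i = 10^(NF_i/10), G_i = 10^(G_i,dB/10)
  Stage 1: F_1 = 10^(1.02/10) = 1.265, G_1 = 10^(15.5/10) = 35.48
  Stage 2: F_2 = 10^(3.20/10) = 2.089, G_2 = 10^(8.44/10) = 6.982
  Stage 3: F_3 = 10^(2.18/10) = 1.652, G_3 = 10^(−2.18/10) = 0.6053
Friis cascade:
  F = 1.265 + (2.089 − 1)/35.48 + (1.652 − 1)/247.7 = 1.298
NF = 10 log₁₀(1.298) = 1.13 dB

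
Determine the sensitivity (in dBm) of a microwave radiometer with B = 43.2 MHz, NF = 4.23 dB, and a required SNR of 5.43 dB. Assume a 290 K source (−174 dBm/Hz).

−88.0 dBm

Sensitivity = −174 + 10 log₁₀(B) + NF + SNR_min
= −174 + 76.35 + 4.23 + 5.43
= −87.99 dBm → −88.0 dBm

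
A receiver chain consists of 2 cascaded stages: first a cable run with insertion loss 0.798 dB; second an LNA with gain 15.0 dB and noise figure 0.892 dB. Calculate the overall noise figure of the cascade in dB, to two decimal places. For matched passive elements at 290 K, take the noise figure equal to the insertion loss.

Convert to linear (a loss of L dB is a gain of −L dB): F_i = 10^(NF_i/10), G_i = 10^(G_i,dB/10)
  Stage 1: F_1 = 10^(0.798/10) = 1.202, G_1 = 10^(−0.798/10) = 0.8321
  Stage 2: F_2 = 10^(0.892/10) = 1.228, G_2 = 10^(15.0/10) = 31.62
Friis cascade:
  F = 1.202 + (1.228 − 1)/0.8321 = 1.476
NF = 10 log₁₀(1.476) = 1.69 dB

1.69 dB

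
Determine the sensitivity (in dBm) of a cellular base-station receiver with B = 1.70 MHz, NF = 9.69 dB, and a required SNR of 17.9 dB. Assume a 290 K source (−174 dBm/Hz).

−84.1 dBm

Sensitivity = −174 + 10 log₁₀(B) + NF + SNR_min
= −174 + 62.3 + 9.69 + 17.9
= −84.11 dBm → −84.1 dBm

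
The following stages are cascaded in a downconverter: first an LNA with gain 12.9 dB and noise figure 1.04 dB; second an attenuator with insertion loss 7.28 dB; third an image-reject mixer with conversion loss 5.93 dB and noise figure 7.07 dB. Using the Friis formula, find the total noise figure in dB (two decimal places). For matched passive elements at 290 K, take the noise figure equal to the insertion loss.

Convert to linear (a loss of L dB is a gain of −L dB): F_i = 10^(NF_i/10), G_i = 10^(G_i,dB/10)
  Stage 1: F_1 = 10^(1.04/10) = 1.271, G_1 = 10^(12.9/10) = 19.50
  Stage 2: F_2 = 10^(7.28/10) = 5.346, G_2 = 10^(−7.28/10) = 0.1871
  Stage 3: F_3 = 10^(7.07/10) = 5.093, G_3 = 10^(−5.93/10) = 0.2553
Friis cascade:
  F = 1.271 + (5.346 − 1)/19.50 + (5.093 − 1)/3.648 = 2.616
NF = 10 log₁₀(2.616) = 4.18 dB

4.18 dB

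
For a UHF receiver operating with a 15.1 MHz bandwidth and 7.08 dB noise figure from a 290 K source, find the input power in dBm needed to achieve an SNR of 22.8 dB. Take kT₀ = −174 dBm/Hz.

Sensitivity = −174 + 10 log₁₀(B) + NF + SNR_min
= −174 + 71.79 + 7.08 + 22.8
= −72.33 dBm → −72.3 dBm

−72.3 dBm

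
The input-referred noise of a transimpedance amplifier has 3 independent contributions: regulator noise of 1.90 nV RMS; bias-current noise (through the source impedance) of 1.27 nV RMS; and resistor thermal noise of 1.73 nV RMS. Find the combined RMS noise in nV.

2.87 nV

Uncorrelated sources add in power (mean-square): V_tot = √(ΣV_i²)
V_tot = √[(1.90×10⁻⁹)² + (1.27×10⁻⁹)² + (1.73×10⁻⁹)²] = 2.87×10⁻⁹ V = 2.87 nV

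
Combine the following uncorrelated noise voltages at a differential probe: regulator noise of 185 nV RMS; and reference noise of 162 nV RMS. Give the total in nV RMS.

Uncorrelated sources add in power (mean-square): V_tot = √(ΣV_i²)
V_tot = √[(1.85×10⁻⁷)² + (1.62×10⁻⁷)²] = 2.46×10⁻⁷ V = 246 nV

246 nV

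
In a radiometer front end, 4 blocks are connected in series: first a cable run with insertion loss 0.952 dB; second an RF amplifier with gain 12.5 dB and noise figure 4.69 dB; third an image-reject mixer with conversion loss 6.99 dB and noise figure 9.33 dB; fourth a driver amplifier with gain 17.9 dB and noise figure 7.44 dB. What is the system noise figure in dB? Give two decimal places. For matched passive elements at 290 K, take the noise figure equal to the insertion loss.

7.63 dB

Convert to linear (a loss of L dB is a gain of −L dB): F_i = 10^(NF_i/10), G_i = 10^(G_i,dB/10)
  Stage 1: F_1 = 10^(0.952/10) = 1.245, G_1 = 10^(−0.952/10) = 0.8032
  Stage 2: F_2 = 10^(4.69/10) = 2.944, G_2 = 10^(12.5/10) = 17.78
  Stage 3: F_3 = 10^(9.33/10) = 8.570, G_3 = 10^(−6.99/10) = 0.2000
  Stage 4: F_4 = 10^(7.44/10) = 5.546, G_4 = 10^(17.9/10) = 61.66
Friis cascade:
  F = 1.245 + (2.944 − 1)/0.8032 + (8.570 − 1)/14.28 + (5.546 − 1)/2.856 = 5.788
NF = 10 log₁₀(5.788) = 7.63 dB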